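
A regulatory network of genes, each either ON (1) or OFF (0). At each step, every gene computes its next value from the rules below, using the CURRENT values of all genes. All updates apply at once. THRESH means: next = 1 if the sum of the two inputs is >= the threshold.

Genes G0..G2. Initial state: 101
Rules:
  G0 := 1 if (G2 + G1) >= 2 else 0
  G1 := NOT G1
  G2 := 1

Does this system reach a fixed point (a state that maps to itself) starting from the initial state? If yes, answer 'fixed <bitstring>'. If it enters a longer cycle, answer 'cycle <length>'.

Step 0: 101
Step 1: G0=(1+0>=2)=0 G1=NOT G1=NOT 0=1 G2=1(const) -> 011
Step 2: G0=(1+1>=2)=1 G1=NOT G1=NOT 1=0 G2=1(const) -> 101
Cycle of length 2 starting at step 0 -> no fixed point

Answer: cycle 2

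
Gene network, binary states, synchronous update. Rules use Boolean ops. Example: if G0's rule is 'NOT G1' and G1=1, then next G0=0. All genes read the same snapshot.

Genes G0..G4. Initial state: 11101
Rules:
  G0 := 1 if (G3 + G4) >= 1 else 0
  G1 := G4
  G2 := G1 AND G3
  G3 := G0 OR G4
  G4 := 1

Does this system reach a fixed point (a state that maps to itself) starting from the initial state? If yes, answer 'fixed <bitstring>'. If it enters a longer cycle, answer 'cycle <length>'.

Step 0: 11101
Step 1: G0=(0+1>=1)=1 G1=G4=1 G2=G1&G3=1&0=0 G3=G0|G4=1|1=1 G4=1(const) -> 11011
Step 2: G0=(1+1>=1)=1 G1=G4=1 G2=G1&G3=1&1=1 G3=G0|G4=1|1=1 G4=1(const) -> 11111
Step 3: G0=(1+1>=1)=1 G1=G4=1 G2=G1&G3=1&1=1 G3=G0|G4=1|1=1 G4=1(const) -> 11111
Fixed point reached at step 2: 11111

Answer: fixed 11111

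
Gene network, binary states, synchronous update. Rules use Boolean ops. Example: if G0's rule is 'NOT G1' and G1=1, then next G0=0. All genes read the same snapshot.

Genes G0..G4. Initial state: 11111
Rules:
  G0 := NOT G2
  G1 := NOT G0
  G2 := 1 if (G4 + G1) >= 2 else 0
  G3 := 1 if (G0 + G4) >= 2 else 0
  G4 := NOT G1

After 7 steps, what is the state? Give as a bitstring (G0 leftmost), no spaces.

Step 1: G0=NOT G2=NOT 1=0 G1=NOT G0=NOT 1=0 G2=(1+1>=2)=1 G3=(1+1>=2)=1 G4=NOT G1=NOT 1=0 -> 00110
Step 2: G0=NOT G2=NOT 1=0 G1=NOT G0=NOT 0=1 G2=(0+0>=2)=0 G3=(0+0>=2)=0 G4=NOT G1=NOT 0=1 -> 01001
Step 3: G0=NOT G2=NOT 0=1 G1=NOT G0=NOT 0=1 G2=(1+1>=2)=1 G3=(0+1>=2)=0 G4=NOT G1=NOT 1=0 -> 11100
Step 4: G0=NOT G2=NOT 1=0 G1=NOT G0=NOT 1=0 G2=(0+1>=2)=0 G3=(1+0>=2)=0 G4=NOT G1=NOT 1=0 -> 00000
Step 5: G0=NOT G2=NOT 0=1 G1=NOT G0=NOT 0=1 G2=(0+0>=2)=0 G3=(0+0>=2)=0 G4=NOT G1=NOT 0=1 -> 11001
Step 6: G0=NOT G2=NOT 0=1 G1=NOT G0=NOT 1=0 G2=(1+1>=2)=1 G3=(1+1>=2)=1 G4=NOT G1=NOT 1=0 -> 10110
Step 7: G0=NOT G2=NOT 1=0 G1=NOT G0=NOT 1=0 G2=(0+0>=2)=0 G3=(1+0>=2)=0 G4=NOT G1=NOT 0=1 -> 00001

00001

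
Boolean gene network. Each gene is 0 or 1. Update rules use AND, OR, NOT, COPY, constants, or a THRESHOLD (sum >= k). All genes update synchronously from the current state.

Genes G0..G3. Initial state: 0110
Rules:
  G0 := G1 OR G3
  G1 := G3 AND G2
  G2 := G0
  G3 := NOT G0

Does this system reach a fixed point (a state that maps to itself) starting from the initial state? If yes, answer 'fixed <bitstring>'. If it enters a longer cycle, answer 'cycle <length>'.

Step 0: 0110
Step 1: G0=G1|G3=1|0=1 G1=G3&G2=0&1=0 G2=G0=0 G3=NOT G0=NOT 0=1 -> 1001
Step 2: G0=G1|G3=0|1=1 G1=G3&G2=1&0=0 G2=G0=1 G3=NOT G0=NOT 1=0 -> 1010
Step 3: G0=G1|G3=0|0=0 G1=G3&G2=0&1=0 G2=G0=1 G3=NOT G0=NOT 1=0 -> 0010
Step 4: G0=G1|G3=0|0=0 G1=G3&G2=0&1=0 G2=G0=0 G3=NOT G0=NOT 0=1 -> 0001
Step 5: G0=G1|G3=0|1=1 G1=G3&G2=1&0=0 G2=G0=0 G3=NOT G0=NOT 0=1 -> 1001
Cycle of length 4 starting at step 1 -> no fixed point

Answer: cycle 4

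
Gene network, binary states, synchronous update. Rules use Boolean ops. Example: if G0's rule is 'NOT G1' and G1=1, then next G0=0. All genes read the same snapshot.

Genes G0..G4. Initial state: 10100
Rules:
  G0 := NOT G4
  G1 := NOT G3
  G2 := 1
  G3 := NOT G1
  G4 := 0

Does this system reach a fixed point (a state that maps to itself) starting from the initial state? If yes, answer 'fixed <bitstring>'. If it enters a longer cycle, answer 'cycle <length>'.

Step 0: 10100
Step 1: G0=NOT G4=NOT 0=1 G1=NOT G3=NOT 0=1 G2=1(const) G3=NOT G1=NOT 0=1 G4=0(const) -> 11110
Step 2: G0=NOT G4=NOT 0=1 G1=NOT G3=NOT 1=0 G2=1(const) G3=NOT G1=NOT 1=0 G4=0(const) -> 10100
Cycle of length 2 starting at step 0 -> no fixed point

Answer: cycle 2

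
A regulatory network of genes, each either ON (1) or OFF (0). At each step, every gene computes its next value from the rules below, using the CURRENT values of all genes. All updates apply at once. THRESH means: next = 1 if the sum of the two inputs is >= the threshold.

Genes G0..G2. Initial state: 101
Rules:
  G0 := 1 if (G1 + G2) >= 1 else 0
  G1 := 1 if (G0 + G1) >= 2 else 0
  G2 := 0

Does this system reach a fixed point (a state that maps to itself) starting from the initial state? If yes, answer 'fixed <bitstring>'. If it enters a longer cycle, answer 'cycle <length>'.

Answer: fixed 000

Derivation:
Step 0: 101
Step 1: G0=(0+1>=1)=1 G1=(1+0>=2)=0 G2=0(const) -> 100
Step 2: G0=(0+0>=1)=0 G1=(1+0>=2)=0 G2=0(const) -> 000
Step 3: G0=(0+0>=1)=0 G1=(0+0>=2)=0 G2=0(const) -> 000
Fixed point reached at step 2: 000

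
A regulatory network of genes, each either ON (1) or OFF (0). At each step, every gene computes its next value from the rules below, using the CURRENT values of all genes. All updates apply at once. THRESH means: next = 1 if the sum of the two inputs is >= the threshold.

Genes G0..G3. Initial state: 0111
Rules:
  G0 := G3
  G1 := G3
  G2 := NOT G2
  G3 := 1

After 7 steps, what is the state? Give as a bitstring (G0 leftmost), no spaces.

Step 1: G0=G3=1 G1=G3=1 G2=NOT G2=NOT 1=0 G3=1(const) -> 1101
Step 2: G0=G3=1 G1=G3=1 G2=NOT G2=NOT 0=1 G3=1(const) -> 1111
Step 3: G0=G3=1 G1=G3=1 G2=NOT G2=NOT 1=0 G3=1(const) -> 1101
Step 4: G0=G3=1 G1=G3=1 G2=NOT G2=NOT 0=1 G3=1(const) -> 1111
Step 5: G0=G3=1 G1=G3=1 G2=NOT G2=NOT 1=0 G3=1(const) -> 1101
Step 6: G0=G3=1 G1=G3=1 G2=NOT G2=NOT 0=1 G3=1(const) -> 1111
Step 7: G0=G3=1 G1=G3=1 G2=NOT G2=NOT 1=0 G3=1(const) -> 1101

1101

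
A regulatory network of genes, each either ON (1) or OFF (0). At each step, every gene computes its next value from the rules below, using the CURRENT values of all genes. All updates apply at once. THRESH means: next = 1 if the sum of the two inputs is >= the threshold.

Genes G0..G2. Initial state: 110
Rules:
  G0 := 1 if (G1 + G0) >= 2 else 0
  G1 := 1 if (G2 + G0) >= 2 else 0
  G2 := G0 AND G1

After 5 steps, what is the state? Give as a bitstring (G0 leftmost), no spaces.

Step 1: G0=(1+1>=2)=1 G1=(0+1>=2)=0 G2=G0&G1=1&1=1 -> 101
Step 2: G0=(0+1>=2)=0 G1=(1+1>=2)=1 G2=G0&G1=1&0=0 -> 010
Step 3: G0=(1+0>=2)=0 G1=(0+0>=2)=0 G2=G0&G1=0&1=0 -> 000
Step 4: G0=(0+0>=2)=0 G1=(0+0>=2)=0 G2=G0&G1=0&0=0 -> 000
Step 5: G0=(0+0>=2)=0 G1=(0+0>=2)=0 G2=G0&G1=0&0=0 -> 000

000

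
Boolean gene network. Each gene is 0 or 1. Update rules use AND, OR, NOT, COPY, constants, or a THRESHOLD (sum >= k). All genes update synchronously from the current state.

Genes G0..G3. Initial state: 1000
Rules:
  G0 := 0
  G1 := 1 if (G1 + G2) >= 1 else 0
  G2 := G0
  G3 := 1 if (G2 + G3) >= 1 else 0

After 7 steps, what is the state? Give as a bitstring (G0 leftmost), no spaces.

Step 1: G0=0(const) G1=(0+0>=1)=0 G2=G0=1 G3=(0+0>=1)=0 -> 0010
Step 2: G0=0(const) G1=(0+1>=1)=1 G2=G0=0 G3=(1+0>=1)=1 -> 0101
Step 3: G0=0(const) G1=(1+0>=1)=1 G2=G0=0 G3=(0+1>=1)=1 -> 0101
Step 4: G0=0(const) G1=(1+0>=1)=1 G2=G0=0 G3=(0+1>=1)=1 -> 0101
Step 5: G0=0(const) G1=(1+0>=1)=1 G2=G0=0 G3=(0+1>=1)=1 -> 0101
Step 6: G0=0(const) G1=(1+0>=1)=1 G2=G0=0 G3=(0+1>=1)=1 -> 0101
Step 7: G0=0(const) G1=(1+0>=1)=1 G2=G0=0 G3=(0+1>=1)=1 -> 0101

0101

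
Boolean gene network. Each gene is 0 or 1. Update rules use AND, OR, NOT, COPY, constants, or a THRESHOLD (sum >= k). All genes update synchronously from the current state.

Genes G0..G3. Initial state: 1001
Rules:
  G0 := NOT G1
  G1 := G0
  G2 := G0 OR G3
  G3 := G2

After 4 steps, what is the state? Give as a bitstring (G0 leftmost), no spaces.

Step 1: G0=NOT G1=NOT 0=1 G1=G0=1 G2=G0|G3=1|1=1 G3=G2=0 -> 1110
Step 2: G0=NOT G1=NOT 1=0 G1=G0=1 G2=G0|G3=1|0=1 G3=G2=1 -> 0111
Step 3: G0=NOT G1=NOT 1=0 G1=G0=0 G2=G0|G3=0|1=1 G3=G2=1 -> 0011
Step 4: G0=NOT G1=NOT 0=1 G1=G0=0 G2=G0|G3=0|1=1 G3=G2=1 -> 1011

1011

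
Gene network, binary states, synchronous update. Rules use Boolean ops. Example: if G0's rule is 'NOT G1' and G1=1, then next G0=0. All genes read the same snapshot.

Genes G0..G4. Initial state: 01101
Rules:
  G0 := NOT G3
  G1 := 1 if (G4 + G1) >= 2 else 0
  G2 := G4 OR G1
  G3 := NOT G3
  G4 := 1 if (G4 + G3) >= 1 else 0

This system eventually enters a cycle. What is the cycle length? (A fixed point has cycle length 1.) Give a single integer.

Step 0: 01101
Step 1: G0=NOT G3=NOT 0=1 G1=(1+1>=2)=1 G2=G4|G1=1|1=1 G3=NOT G3=NOT 0=1 G4=(1+0>=1)=1 -> 11111
Step 2: G0=NOT G3=NOT 1=0 G1=(1+1>=2)=1 G2=G4|G1=1|1=1 G3=NOT G3=NOT 1=0 G4=(1+1>=1)=1 -> 01101
State from step 2 equals state from step 0 -> cycle length 2

Answer: 2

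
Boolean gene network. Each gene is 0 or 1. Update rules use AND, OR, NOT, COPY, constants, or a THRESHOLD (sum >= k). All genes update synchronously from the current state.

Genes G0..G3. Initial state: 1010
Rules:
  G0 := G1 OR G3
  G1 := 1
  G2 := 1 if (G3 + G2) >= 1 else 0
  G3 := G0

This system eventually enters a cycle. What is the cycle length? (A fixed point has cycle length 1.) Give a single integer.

Step 0: 1010
Step 1: G0=G1|G3=0|0=0 G1=1(const) G2=(0+1>=1)=1 G3=G0=1 -> 0111
Step 2: G0=G1|G3=1|1=1 G1=1(const) G2=(1+1>=1)=1 G3=G0=0 -> 1110
Step 3: G0=G1|G3=1|0=1 G1=1(const) G2=(0+1>=1)=1 G3=G0=1 -> 1111
Step 4: G0=G1|G3=1|1=1 G1=1(const) G2=(1+1>=1)=1 G3=G0=1 -> 1111
State from step 4 equals state from step 3 -> cycle length 1

Answer: 1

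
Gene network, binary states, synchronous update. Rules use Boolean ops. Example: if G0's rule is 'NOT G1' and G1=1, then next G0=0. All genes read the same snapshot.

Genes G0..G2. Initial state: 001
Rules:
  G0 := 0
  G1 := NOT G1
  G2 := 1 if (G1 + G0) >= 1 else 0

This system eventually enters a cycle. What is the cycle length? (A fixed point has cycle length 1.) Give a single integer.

Answer: 2

Derivation:
Step 0: 001
Step 1: G0=0(const) G1=NOT G1=NOT 0=1 G2=(0+0>=1)=0 -> 010
Step 2: G0=0(const) G1=NOT G1=NOT 1=0 G2=(1+0>=1)=1 -> 001
State from step 2 equals state from step 0 -> cycle length 2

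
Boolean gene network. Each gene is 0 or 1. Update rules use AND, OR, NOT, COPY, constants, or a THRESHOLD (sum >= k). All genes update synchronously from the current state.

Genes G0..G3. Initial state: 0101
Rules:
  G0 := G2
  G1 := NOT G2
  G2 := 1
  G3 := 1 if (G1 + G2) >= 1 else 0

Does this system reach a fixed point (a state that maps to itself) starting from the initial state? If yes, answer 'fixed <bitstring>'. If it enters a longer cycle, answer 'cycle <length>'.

Step 0: 0101
Step 1: G0=G2=0 G1=NOT G2=NOT 0=1 G2=1(const) G3=(1+0>=1)=1 -> 0111
Step 2: G0=G2=1 G1=NOT G2=NOT 1=0 G2=1(const) G3=(1+1>=1)=1 -> 1011
Step 3: G0=G2=1 G1=NOT G2=NOT 1=0 G2=1(const) G3=(0+1>=1)=1 -> 1011
Fixed point reached at step 2: 1011

Answer: fixed 1011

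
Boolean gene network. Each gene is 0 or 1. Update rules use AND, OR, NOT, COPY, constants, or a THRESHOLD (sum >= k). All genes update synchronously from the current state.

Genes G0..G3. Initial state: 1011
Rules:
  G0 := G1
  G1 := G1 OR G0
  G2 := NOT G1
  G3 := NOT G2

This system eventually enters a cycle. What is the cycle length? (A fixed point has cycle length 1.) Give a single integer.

Answer: 1

Derivation:
Step 0: 1011
Step 1: G0=G1=0 G1=G1|G0=0|1=1 G2=NOT G1=NOT 0=1 G3=NOT G2=NOT 1=0 -> 0110
Step 2: G0=G1=1 G1=G1|G0=1|0=1 G2=NOT G1=NOT 1=0 G3=NOT G2=NOT 1=0 -> 1100
Step 3: G0=G1=1 G1=G1|G0=1|1=1 G2=NOT G1=NOT 1=0 G3=NOT G2=NOT 0=1 -> 1101
Step 4: G0=G1=1 G1=G1|G0=1|1=1 G2=NOT G1=NOT 1=0 G3=NOT G2=NOT 0=1 -> 1101
State from step 4 equals state from step 3 -> cycle length 1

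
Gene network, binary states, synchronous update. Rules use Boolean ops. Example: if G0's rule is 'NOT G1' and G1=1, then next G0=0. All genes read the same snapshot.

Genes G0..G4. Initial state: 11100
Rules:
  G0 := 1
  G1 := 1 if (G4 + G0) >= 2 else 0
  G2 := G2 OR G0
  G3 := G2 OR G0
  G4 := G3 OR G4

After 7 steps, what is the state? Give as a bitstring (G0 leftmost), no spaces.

Step 1: G0=1(const) G1=(0+1>=2)=0 G2=G2|G0=1|1=1 G3=G2|G0=1|1=1 G4=G3|G4=0|0=0 -> 10110
Step 2: G0=1(const) G1=(0+1>=2)=0 G2=G2|G0=1|1=1 G3=G2|G0=1|1=1 G4=G3|G4=1|0=1 -> 10111
Step 3: G0=1(const) G1=(1+1>=2)=1 G2=G2|G0=1|1=1 G3=G2|G0=1|1=1 G4=G3|G4=1|1=1 -> 11111
Step 4: G0=1(const) G1=(1+1>=2)=1 G2=G2|G0=1|1=1 G3=G2|G0=1|1=1 G4=G3|G4=1|1=1 -> 11111
Step 5: G0=1(const) G1=(1+1>=2)=1 G2=G2|G0=1|1=1 G3=G2|G0=1|1=1 G4=G3|G4=1|1=1 -> 11111
Step 6: G0=1(const) G1=(1+1>=2)=1 G2=G2|G0=1|1=1 G3=G2|G0=1|1=1 G4=G3|G4=1|1=1 -> 11111
Step 7: G0=1(const) G1=(1+1>=2)=1 G2=G2|G0=1|1=1 G3=G2|G0=1|1=1 G4=G3|G4=1|1=1 -> 11111

11111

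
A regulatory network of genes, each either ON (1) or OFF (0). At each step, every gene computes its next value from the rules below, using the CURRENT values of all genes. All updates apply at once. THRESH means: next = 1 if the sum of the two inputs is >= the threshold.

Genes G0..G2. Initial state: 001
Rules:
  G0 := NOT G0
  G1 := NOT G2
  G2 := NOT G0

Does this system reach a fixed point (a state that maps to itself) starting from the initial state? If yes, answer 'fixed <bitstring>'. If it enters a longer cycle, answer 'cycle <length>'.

Answer: cycle 2

Derivation:
Step 0: 001
Step 1: G0=NOT G0=NOT 0=1 G1=NOT G2=NOT 1=0 G2=NOT G0=NOT 0=1 -> 101
Step 2: G0=NOT G0=NOT 1=0 G1=NOT G2=NOT 1=0 G2=NOT G0=NOT 1=0 -> 000
Step 3: G0=NOT G0=NOT 0=1 G1=NOT G2=NOT 0=1 G2=NOT G0=NOT 0=1 -> 111
Step 4: G0=NOT G0=NOT 1=0 G1=NOT G2=NOT 1=0 G2=NOT G0=NOT 1=0 -> 000
Cycle of length 2 starting at step 2 -> no fixed point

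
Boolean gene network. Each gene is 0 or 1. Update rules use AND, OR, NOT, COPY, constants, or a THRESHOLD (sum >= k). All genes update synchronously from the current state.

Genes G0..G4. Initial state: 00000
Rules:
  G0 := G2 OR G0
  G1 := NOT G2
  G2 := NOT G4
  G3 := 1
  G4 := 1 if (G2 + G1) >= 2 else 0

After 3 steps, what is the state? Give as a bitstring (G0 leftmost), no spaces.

Step 1: G0=G2|G0=0|0=0 G1=NOT G2=NOT 0=1 G2=NOT G4=NOT 0=1 G3=1(const) G4=(0+0>=2)=0 -> 01110
Step 2: G0=G2|G0=1|0=1 G1=NOT G2=NOT 1=0 G2=NOT G4=NOT 0=1 G3=1(const) G4=(1+1>=2)=1 -> 10111
Step 3: G0=G2|G0=1|1=1 G1=NOT G2=NOT 1=0 G2=NOT G4=NOT 1=0 G3=1(const) G4=(1+0>=2)=0 -> 10010

10010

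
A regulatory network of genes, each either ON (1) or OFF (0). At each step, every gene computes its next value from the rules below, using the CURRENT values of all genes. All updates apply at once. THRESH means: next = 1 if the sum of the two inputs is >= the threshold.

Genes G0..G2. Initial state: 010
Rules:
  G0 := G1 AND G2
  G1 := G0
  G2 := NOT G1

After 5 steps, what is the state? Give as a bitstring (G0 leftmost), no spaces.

Step 1: G0=G1&G2=1&0=0 G1=G0=0 G2=NOT G1=NOT 1=0 -> 000
Step 2: G0=G1&G2=0&0=0 G1=G0=0 G2=NOT G1=NOT 0=1 -> 001
Step 3: G0=G1&G2=0&1=0 G1=G0=0 G2=NOT G1=NOT 0=1 -> 001
Step 4: G0=G1&G2=0&1=0 G1=G0=0 G2=NOT G1=NOT 0=1 -> 001
Step 5: G0=G1&G2=0&1=0 G1=G0=0 G2=NOT G1=NOT 0=1 -> 001

001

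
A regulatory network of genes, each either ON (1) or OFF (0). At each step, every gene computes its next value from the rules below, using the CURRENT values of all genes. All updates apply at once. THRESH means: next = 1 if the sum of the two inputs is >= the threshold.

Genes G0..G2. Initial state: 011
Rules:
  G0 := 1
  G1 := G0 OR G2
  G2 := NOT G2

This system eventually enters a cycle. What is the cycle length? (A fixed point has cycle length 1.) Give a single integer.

Step 0: 011
Step 1: G0=1(const) G1=G0|G2=0|1=1 G2=NOT G2=NOT 1=0 -> 110
Step 2: G0=1(const) G1=G0|G2=1|0=1 G2=NOT G2=NOT 0=1 -> 111
Step 3: G0=1(const) G1=G0|G2=1|1=1 G2=NOT G2=NOT 1=0 -> 110
State from step 3 equals state from step 1 -> cycle length 2

Answer: 2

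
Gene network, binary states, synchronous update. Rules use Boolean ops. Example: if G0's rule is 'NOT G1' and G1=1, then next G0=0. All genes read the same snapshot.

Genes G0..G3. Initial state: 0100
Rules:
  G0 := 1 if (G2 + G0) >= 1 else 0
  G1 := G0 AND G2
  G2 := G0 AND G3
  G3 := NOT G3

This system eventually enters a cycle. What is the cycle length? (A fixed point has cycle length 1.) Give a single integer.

Answer: 2

Derivation:
Step 0: 0100
Step 1: G0=(0+0>=1)=0 G1=G0&G2=0&0=0 G2=G0&G3=0&0=0 G3=NOT G3=NOT 0=1 -> 0001
Step 2: G0=(0+0>=1)=0 G1=G0&G2=0&0=0 G2=G0&G3=0&1=0 G3=NOT G3=NOT 1=0 -> 0000
Step 3: G0=(0+0>=1)=0 G1=G0&G2=0&0=0 G2=G0&G3=0&0=0 G3=NOT G3=NOT 0=1 -> 0001
State from step 3 equals state from step 1 -> cycle length 2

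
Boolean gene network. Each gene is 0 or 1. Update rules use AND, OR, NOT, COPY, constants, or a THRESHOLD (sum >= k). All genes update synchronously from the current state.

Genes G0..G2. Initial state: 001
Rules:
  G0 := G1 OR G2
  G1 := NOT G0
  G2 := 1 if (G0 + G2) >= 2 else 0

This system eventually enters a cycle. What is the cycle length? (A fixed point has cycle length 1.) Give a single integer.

Step 0: 001
Step 1: G0=G1|G2=0|1=1 G1=NOT G0=NOT 0=1 G2=(0+1>=2)=0 -> 110
Step 2: G0=G1|G2=1|0=1 G1=NOT G0=NOT 1=0 G2=(1+0>=2)=0 -> 100
Step 3: G0=G1|G2=0|0=0 G1=NOT G0=NOT 1=0 G2=(1+0>=2)=0 -> 000
Step 4: G0=G1|G2=0|0=0 G1=NOT G0=NOT 0=1 G2=(0+0>=2)=0 -> 010
Step 5: G0=G1|G2=1|0=1 G1=NOT G0=NOT 0=1 G2=(0+0>=2)=0 -> 110
State from step 5 equals state from step 1 -> cycle length 4

Answer: 4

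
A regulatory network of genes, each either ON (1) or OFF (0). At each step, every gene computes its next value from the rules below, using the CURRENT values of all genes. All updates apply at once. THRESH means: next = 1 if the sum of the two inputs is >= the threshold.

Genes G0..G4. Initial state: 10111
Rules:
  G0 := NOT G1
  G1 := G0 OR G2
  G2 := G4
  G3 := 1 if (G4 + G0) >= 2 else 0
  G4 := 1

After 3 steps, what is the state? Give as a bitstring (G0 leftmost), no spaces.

Step 1: G0=NOT G1=NOT 0=1 G1=G0|G2=1|1=1 G2=G4=1 G3=(1+1>=2)=1 G4=1(const) -> 11111
Step 2: G0=NOT G1=NOT 1=0 G1=G0|G2=1|1=1 G2=G4=1 G3=(1+1>=2)=1 G4=1(const) -> 01111
Step 3: G0=NOT G1=NOT 1=0 G1=G0|G2=0|1=1 G2=G4=1 G3=(1+0>=2)=0 G4=1(const) -> 01101

01101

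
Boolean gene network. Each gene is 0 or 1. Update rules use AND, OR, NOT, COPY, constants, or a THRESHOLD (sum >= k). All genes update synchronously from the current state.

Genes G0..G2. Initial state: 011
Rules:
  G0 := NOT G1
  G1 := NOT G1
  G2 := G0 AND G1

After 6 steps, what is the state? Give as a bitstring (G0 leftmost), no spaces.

Step 1: G0=NOT G1=NOT 1=0 G1=NOT G1=NOT 1=0 G2=G0&G1=0&1=0 -> 000
Step 2: G0=NOT G1=NOT 0=1 G1=NOT G1=NOT 0=1 G2=G0&G1=0&0=0 -> 110
Step 3: G0=NOT G1=NOT 1=0 G1=NOT G1=NOT 1=0 G2=G0&G1=1&1=1 -> 001
Step 4: G0=NOT G1=NOT 0=1 G1=NOT G1=NOT 0=1 G2=G0&G1=0&0=0 -> 110
Step 5: G0=NOT G1=NOT 1=0 G1=NOT G1=NOT 1=0 G2=G0&G1=1&1=1 -> 001
Step 6: G0=NOT G1=NOT 0=1 G1=NOT G1=NOT 0=1 G2=G0&G1=0&0=0 -> 110

110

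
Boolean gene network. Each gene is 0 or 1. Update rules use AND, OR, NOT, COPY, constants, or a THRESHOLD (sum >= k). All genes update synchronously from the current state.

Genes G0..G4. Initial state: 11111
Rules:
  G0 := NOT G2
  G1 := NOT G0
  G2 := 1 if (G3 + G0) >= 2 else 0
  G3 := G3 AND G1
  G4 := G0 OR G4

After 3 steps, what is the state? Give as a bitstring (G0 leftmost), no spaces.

Step 1: G0=NOT G2=NOT 1=0 G1=NOT G0=NOT 1=0 G2=(1+1>=2)=1 G3=G3&G1=1&1=1 G4=G0|G4=1|1=1 -> 00111
Step 2: G0=NOT G2=NOT 1=0 G1=NOT G0=NOT 0=1 G2=(1+0>=2)=0 G3=G3&G1=1&0=0 G4=G0|G4=0|1=1 -> 01001
Step 3: G0=NOT G2=NOT 0=1 G1=NOT G0=NOT 0=1 G2=(0+0>=2)=0 G3=G3&G1=0&1=0 G4=G0|G4=0|1=1 -> 11001

11001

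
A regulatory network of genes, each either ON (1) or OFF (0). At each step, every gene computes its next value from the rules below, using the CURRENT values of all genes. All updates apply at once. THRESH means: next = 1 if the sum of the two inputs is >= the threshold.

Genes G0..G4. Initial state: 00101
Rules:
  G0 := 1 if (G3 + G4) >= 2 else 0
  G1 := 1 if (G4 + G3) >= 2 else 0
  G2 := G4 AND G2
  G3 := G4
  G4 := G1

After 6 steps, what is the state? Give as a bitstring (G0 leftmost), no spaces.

Step 1: G0=(0+1>=2)=0 G1=(1+0>=2)=0 G2=G4&G2=1&1=1 G3=G4=1 G4=G1=0 -> 00110
Step 2: G0=(1+0>=2)=0 G1=(0+1>=2)=0 G2=G4&G2=0&1=0 G3=G4=0 G4=G1=0 -> 00000
Step 3: G0=(0+0>=2)=0 G1=(0+0>=2)=0 G2=G4&G2=0&0=0 G3=G4=0 G4=G1=0 -> 00000
Step 4: G0=(0+0>=2)=0 G1=(0+0>=2)=0 G2=G4&G2=0&0=0 G3=G4=0 G4=G1=0 -> 00000
Step 5: G0=(0+0>=2)=0 G1=(0+0>=2)=0 G2=G4&G2=0&0=0 G3=G4=0 G4=G1=0 -> 00000
Step 6: G0=(0+0>=2)=0 G1=(0+0>=2)=0 G2=G4&G2=0&0=0 G3=G4=0 G4=G1=0 -> 00000

00000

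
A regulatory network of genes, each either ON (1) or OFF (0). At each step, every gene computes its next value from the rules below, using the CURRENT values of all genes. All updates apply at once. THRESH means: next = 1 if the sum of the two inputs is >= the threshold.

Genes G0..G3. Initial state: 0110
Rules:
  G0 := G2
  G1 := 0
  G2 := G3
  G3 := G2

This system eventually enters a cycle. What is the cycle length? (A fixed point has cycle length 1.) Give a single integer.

Step 0: 0110
Step 1: G0=G2=1 G1=0(const) G2=G3=0 G3=G2=1 -> 1001
Step 2: G0=G2=0 G1=0(const) G2=G3=1 G3=G2=0 -> 0010
Step 3: G0=G2=1 G1=0(const) G2=G3=0 G3=G2=1 -> 1001
State from step 3 equals state from step 1 -> cycle length 2

Answer: 2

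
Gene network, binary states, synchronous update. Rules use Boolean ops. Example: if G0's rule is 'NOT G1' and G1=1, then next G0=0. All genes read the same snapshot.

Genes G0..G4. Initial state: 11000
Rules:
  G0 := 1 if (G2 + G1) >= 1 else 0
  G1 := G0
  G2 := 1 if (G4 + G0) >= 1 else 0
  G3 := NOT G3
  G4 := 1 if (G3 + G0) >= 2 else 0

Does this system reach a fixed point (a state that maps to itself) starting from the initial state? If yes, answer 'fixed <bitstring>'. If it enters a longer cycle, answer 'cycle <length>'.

Answer: cycle 2

Derivation:
Step 0: 11000
Step 1: G0=(0+1>=1)=1 G1=G0=1 G2=(0+1>=1)=1 G3=NOT G3=NOT 0=1 G4=(0+1>=2)=0 -> 11110
Step 2: G0=(1+1>=1)=1 G1=G0=1 G2=(0+1>=1)=1 G3=NOT G3=NOT 1=0 G4=(1+1>=2)=1 -> 11101
Step 3: G0=(1+1>=1)=1 G1=G0=1 G2=(1+1>=1)=1 G3=NOT G3=NOT 0=1 G4=(0+1>=2)=0 -> 11110
Cycle of length 2 starting at step 1 -> no fixed point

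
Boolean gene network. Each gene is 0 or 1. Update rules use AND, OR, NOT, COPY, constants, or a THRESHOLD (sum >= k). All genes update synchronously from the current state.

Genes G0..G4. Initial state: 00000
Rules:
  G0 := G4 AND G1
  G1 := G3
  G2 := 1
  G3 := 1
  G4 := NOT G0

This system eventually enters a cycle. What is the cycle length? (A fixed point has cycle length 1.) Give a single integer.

Step 0: 00000
Step 1: G0=G4&G1=0&0=0 G1=G3=0 G2=1(const) G3=1(const) G4=NOT G0=NOT 0=1 -> 00111
Step 2: G0=G4&G1=1&0=0 G1=G3=1 G2=1(const) G3=1(const) G4=NOT G0=NOT 0=1 -> 01111
Step 3: G0=G4&G1=1&1=1 G1=G3=1 G2=1(const) G3=1(const) G4=NOT G0=NOT 0=1 -> 11111
Step 4: G0=G4&G1=1&1=1 G1=G3=1 G2=1(const) G3=1(const) G4=NOT G0=NOT 1=0 -> 11110
Step 5: G0=G4&G1=0&1=0 G1=G3=1 G2=1(const) G3=1(const) G4=NOT G0=NOT 1=0 -> 01110
Step 6: G0=G4&G1=0&1=0 G1=G3=1 G2=1(const) G3=1(const) G4=NOT G0=NOT 0=1 -> 01111
State from step 6 equals state from step 2 -> cycle length 4

Answer: 4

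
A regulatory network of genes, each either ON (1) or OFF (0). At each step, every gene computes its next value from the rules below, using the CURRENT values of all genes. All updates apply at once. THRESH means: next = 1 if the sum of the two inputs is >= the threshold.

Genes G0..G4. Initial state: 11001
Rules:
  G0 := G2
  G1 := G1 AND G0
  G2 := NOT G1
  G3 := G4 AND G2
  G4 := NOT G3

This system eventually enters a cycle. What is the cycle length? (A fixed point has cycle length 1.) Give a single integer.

Step 0: 11001
Step 1: G0=G2=0 G1=G1&G0=1&1=1 G2=NOT G1=NOT 1=0 G3=G4&G2=1&0=0 G4=NOT G3=NOT 0=1 -> 01001
Step 2: G0=G2=0 G1=G1&G0=1&0=0 G2=NOT G1=NOT 1=0 G3=G4&G2=1&0=0 G4=NOT G3=NOT 0=1 -> 00001
Step 3: G0=G2=0 G1=G1&G0=0&0=0 G2=NOT G1=NOT 0=1 G3=G4&G2=1&0=0 G4=NOT G3=NOT 0=1 -> 00101
Step 4: G0=G2=1 G1=G1&G0=0&0=0 G2=NOT G1=NOT 0=1 G3=G4&G2=1&1=1 G4=NOT G3=NOT 0=1 -> 10111
Step 5: G0=G2=1 G1=G1&G0=0&1=0 G2=NOT G1=NOT 0=1 G3=G4&G2=1&1=1 G4=NOT G3=NOT 1=0 -> 10110
Step 6: G0=G2=1 G1=G1&G0=0&1=0 G2=NOT G1=NOT 0=1 G3=G4&G2=0&1=0 G4=NOT G3=NOT 1=0 -> 10100
Step 7: G0=G2=1 G1=G1&G0=0&1=0 G2=NOT G1=NOT 0=1 G3=G4&G2=0&1=0 G4=NOT G3=NOT 0=1 -> 10101
Step 8: G0=G2=1 G1=G1&G0=0&1=0 G2=NOT G1=NOT 0=1 G3=G4&G2=1&1=1 G4=NOT G3=NOT 0=1 -> 10111
State from step 8 equals state from step 4 -> cycle length 4

Answer: 4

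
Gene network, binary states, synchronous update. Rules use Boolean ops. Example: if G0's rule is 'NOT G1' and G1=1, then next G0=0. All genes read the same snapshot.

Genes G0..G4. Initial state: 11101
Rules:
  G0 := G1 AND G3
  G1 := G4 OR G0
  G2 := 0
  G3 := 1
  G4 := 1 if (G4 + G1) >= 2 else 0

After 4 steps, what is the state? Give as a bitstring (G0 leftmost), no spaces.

Step 1: G0=G1&G3=1&0=0 G1=G4|G0=1|1=1 G2=0(const) G3=1(const) G4=(1+1>=2)=1 -> 01011
Step 2: G0=G1&G3=1&1=1 G1=G4|G0=1|0=1 G2=0(const) G3=1(const) G4=(1+1>=2)=1 -> 11011
Step 3: G0=G1&G3=1&1=1 G1=G4|G0=1|1=1 G2=0(const) G3=1(const) G4=(1+1>=2)=1 -> 11011
Step 4: G0=G1&G3=1&1=1 G1=G4|G0=1|1=1 G2=0(const) G3=1(const) G4=(1+1>=2)=1 -> 11011

11011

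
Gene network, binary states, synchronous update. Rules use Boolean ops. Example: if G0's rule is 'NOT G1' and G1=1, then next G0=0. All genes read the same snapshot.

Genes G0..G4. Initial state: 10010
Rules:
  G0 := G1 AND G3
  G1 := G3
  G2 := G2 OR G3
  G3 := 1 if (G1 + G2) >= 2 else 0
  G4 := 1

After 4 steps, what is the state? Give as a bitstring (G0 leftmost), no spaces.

Step 1: G0=G1&G3=0&1=0 G1=G3=1 G2=G2|G3=0|1=1 G3=(0+0>=2)=0 G4=1(const) -> 01101
Step 2: G0=G1&G3=1&0=0 G1=G3=0 G2=G2|G3=1|0=1 G3=(1+1>=2)=1 G4=1(const) -> 00111
Step 3: G0=G1&G3=0&1=0 G1=G3=1 G2=G2|G3=1|1=1 G3=(0+1>=2)=0 G4=1(const) -> 01101
Step 4: G0=G1&G3=1&0=0 G1=G3=0 G2=G2|G3=1|0=1 G3=(1+1>=2)=1 G4=1(const) -> 00111

00111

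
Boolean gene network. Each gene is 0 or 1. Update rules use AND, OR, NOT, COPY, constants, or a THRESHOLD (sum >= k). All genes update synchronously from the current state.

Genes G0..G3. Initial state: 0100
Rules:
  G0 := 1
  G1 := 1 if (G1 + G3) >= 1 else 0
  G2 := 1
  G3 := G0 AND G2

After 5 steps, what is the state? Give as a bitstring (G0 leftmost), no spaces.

Step 1: G0=1(const) G1=(1+0>=1)=1 G2=1(const) G3=G0&G2=0&0=0 -> 1110
Step 2: G0=1(const) G1=(1+0>=1)=1 G2=1(const) G3=G0&G2=1&1=1 -> 1111
Step 3: G0=1(const) G1=(1+1>=1)=1 G2=1(const) G3=G0&G2=1&1=1 -> 1111
Step 4: G0=1(const) G1=(1+1>=1)=1 G2=1(const) G3=G0&G2=1&1=1 -> 1111
Step 5: G0=1(const) G1=(1+1>=1)=1 G2=1(const) G3=G0&G2=1&1=1 -> 1111

1111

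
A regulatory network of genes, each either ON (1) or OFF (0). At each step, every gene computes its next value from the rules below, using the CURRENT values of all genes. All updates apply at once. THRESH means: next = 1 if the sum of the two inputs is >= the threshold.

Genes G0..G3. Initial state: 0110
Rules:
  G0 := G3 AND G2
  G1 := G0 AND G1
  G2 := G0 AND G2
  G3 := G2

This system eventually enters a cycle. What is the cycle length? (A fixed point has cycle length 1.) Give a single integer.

Step 0: 0110
Step 1: G0=G3&G2=0&1=0 G1=G0&G1=0&1=0 G2=G0&G2=0&1=0 G3=G2=1 -> 0001
Step 2: G0=G3&G2=1&0=0 G1=G0&G1=0&0=0 G2=G0&G2=0&0=0 G3=G2=0 -> 0000
Step 3: G0=G3&G2=0&0=0 G1=G0&G1=0&0=0 G2=G0&G2=0&0=0 G3=G2=0 -> 0000
State from step 3 equals state from step 2 -> cycle length 1

Answer: 1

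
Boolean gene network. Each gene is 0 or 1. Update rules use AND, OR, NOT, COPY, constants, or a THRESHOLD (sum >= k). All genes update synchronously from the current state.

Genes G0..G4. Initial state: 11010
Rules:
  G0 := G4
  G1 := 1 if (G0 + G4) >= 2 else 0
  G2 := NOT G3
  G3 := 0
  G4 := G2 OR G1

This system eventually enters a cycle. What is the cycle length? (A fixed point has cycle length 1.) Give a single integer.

Step 0: 11010
Step 1: G0=G4=0 G1=(1+0>=2)=0 G2=NOT G3=NOT 1=0 G3=0(const) G4=G2|G1=0|1=1 -> 00001
Step 2: G0=G4=1 G1=(0+1>=2)=0 G2=NOT G3=NOT 0=1 G3=0(const) G4=G2|G1=0|0=0 -> 10100
Step 3: G0=G4=0 G1=(1+0>=2)=0 G2=NOT G3=NOT 0=1 G3=0(const) G4=G2|G1=1|0=1 -> 00101
Step 4: G0=G4=1 G1=(0+1>=2)=0 G2=NOT G3=NOT 0=1 G3=0(const) G4=G2|G1=1|0=1 -> 10101
Step 5: G0=G4=1 G1=(1+1>=2)=1 G2=NOT G3=NOT 0=1 G3=0(const) G4=G2|G1=1|0=1 -> 11101
Step 6: G0=G4=1 G1=(1+1>=2)=1 G2=NOT G3=NOT 0=1 G3=0(const) G4=G2|G1=1|1=1 -> 11101
State from step 6 equals state from step 5 -> cycle length 1

Answer: 1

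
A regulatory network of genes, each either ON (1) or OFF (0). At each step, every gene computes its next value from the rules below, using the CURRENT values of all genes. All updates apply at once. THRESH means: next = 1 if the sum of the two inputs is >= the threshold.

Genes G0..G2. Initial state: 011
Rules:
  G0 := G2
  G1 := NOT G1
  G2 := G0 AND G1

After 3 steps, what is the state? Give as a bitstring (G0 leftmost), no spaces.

Step 1: G0=G2=1 G1=NOT G1=NOT 1=0 G2=G0&G1=0&1=0 -> 100
Step 2: G0=G2=0 G1=NOT G1=NOT 0=1 G2=G0&G1=1&0=0 -> 010
Step 3: G0=G2=0 G1=NOT G1=NOT 1=0 G2=G0&G1=0&1=0 -> 000

000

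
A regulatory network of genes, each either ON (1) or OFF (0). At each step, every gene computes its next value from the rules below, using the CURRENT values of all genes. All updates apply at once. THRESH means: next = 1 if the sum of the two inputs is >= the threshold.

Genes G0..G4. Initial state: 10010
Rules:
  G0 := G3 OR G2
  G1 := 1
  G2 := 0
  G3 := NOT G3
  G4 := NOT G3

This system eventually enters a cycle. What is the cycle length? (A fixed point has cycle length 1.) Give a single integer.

Step 0: 10010
Step 1: G0=G3|G2=1|0=1 G1=1(const) G2=0(const) G3=NOT G3=NOT 1=0 G4=NOT G3=NOT 1=0 -> 11000
Step 2: G0=G3|G2=0|0=0 G1=1(const) G2=0(const) G3=NOT G3=NOT 0=1 G4=NOT G3=NOT 0=1 -> 01011
Step 3: G0=G3|G2=1|0=1 G1=1(const) G2=0(const) G3=NOT G3=NOT 1=0 G4=NOT G3=NOT 1=0 -> 11000
State from step 3 equals state from step 1 -> cycle length 2

Answer: 2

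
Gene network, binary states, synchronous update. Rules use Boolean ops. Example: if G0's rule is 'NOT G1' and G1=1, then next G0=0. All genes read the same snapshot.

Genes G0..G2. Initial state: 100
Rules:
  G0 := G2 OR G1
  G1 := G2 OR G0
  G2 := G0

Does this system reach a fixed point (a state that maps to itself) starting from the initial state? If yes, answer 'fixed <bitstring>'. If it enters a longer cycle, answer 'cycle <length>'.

Answer: fixed 111

Derivation:
Step 0: 100
Step 1: G0=G2|G1=0|0=0 G1=G2|G0=0|1=1 G2=G0=1 -> 011
Step 2: G0=G2|G1=1|1=1 G1=G2|G0=1|0=1 G2=G0=0 -> 110
Step 3: G0=G2|G1=0|1=1 G1=G2|G0=0|1=1 G2=G0=1 -> 111
Step 4: G0=G2|G1=1|1=1 G1=G2|G0=1|1=1 G2=G0=1 -> 111
Fixed point reached at step 3: 111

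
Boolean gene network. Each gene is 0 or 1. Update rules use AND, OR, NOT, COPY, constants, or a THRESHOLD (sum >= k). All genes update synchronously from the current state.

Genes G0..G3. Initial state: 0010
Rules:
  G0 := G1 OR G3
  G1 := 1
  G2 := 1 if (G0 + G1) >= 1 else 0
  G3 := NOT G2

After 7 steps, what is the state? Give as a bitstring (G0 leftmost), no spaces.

Step 1: G0=G1|G3=0|0=0 G1=1(const) G2=(0+0>=1)=0 G3=NOT G2=NOT 1=0 -> 0100
Step 2: G0=G1|G3=1|0=1 G1=1(const) G2=(0+1>=1)=1 G3=NOT G2=NOT 0=1 -> 1111
Step 3: G0=G1|G3=1|1=1 G1=1(const) G2=(1+1>=1)=1 G3=NOT G2=NOT 1=0 -> 1110
Step 4: G0=G1|G3=1|0=1 G1=1(const) G2=(1+1>=1)=1 G3=NOT G2=NOT 1=0 -> 1110
Step 5: G0=G1|G3=1|0=1 G1=1(const) G2=(1+1>=1)=1 G3=NOT G2=NOT 1=0 -> 1110
Step 6: G0=G1|G3=1|0=1 G1=1(const) G2=(1+1>=1)=1 G3=NOT G2=NOT 1=0 -> 1110
Step 7: G0=G1|G3=1|0=1 G1=1(const) G2=(1+1>=1)=1 G3=NOT G2=NOT 1=0 -> 1110

1110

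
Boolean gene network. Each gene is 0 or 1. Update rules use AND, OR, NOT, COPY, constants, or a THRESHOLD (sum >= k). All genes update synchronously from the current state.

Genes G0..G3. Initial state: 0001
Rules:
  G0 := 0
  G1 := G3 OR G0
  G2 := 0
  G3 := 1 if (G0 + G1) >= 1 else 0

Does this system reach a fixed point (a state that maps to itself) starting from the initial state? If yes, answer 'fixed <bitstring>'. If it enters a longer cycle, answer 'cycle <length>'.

Step 0: 0001
Step 1: G0=0(const) G1=G3|G0=1|0=1 G2=0(const) G3=(0+0>=1)=0 -> 0100
Step 2: G0=0(const) G1=G3|G0=0|0=0 G2=0(const) G3=(0+1>=1)=1 -> 0001
Cycle of length 2 starting at step 0 -> no fixed point

Answer: cycle 2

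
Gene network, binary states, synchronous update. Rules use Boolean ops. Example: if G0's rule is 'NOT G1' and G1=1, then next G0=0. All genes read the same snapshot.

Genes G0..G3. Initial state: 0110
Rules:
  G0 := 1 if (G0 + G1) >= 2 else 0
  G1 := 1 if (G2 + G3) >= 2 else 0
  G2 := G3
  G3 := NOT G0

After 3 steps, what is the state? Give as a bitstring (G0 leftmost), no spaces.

Step 1: G0=(0+1>=2)=0 G1=(1+0>=2)=0 G2=G3=0 G3=NOT G0=NOT 0=1 -> 0001
Step 2: G0=(0+0>=2)=0 G1=(0+1>=2)=0 G2=G3=1 G3=NOT G0=NOT 0=1 -> 0011
Step 3: G0=(0+0>=2)=0 G1=(1+1>=2)=1 G2=G3=1 G3=NOT G0=NOT 0=1 -> 0111

0111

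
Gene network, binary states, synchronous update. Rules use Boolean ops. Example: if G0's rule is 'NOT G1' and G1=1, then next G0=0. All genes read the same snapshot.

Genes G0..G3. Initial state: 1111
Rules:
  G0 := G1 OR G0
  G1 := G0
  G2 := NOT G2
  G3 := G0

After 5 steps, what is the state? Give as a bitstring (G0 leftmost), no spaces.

Step 1: G0=G1|G0=1|1=1 G1=G0=1 G2=NOT G2=NOT 1=0 G3=G0=1 -> 1101
Step 2: G0=G1|G0=1|1=1 G1=G0=1 G2=NOT G2=NOT 0=1 G3=G0=1 -> 1111
Step 3: G0=G1|G0=1|1=1 G1=G0=1 G2=NOT G2=NOT 1=0 G3=G0=1 -> 1101
Step 4: G0=G1|G0=1|1=1 G1=G0=1 G2=NOT G2=NOT 0=1 G3=G0=1 -> 1111
Step 5: G0=G1|G0=1|1=1 G1=G0=1 G2=NOT G2=NOT 1=0 G3=G0=1 -> 1101

1101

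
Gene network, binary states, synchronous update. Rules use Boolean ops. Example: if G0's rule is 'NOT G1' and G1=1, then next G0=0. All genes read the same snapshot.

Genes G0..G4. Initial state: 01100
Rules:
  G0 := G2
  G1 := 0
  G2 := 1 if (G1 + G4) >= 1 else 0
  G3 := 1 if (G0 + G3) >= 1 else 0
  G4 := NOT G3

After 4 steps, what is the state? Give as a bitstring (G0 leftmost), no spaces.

Step 1: G0=G2=1 G1=0(const) G2=(1+0>=1)=1 G3=(0+0>=1)=0 G4=NOT G3=NOT 0=1 -> 10101
Step 2: G0=G2=1 G1=0(const) G2=(0+1>=1)=1 G3=(1+0>=1)=1 G4=NOT G3=NOT 0=1 -> 10111
Step 3: G0=G2=1 G1=0(const) G2=(0+1>=1)=1 G3=(1+1>=1)=1 G4=NOT G3=NOT 1=0 -> 10110
Step 4: G0=G2=1 G1=0(const) G2=(0+0>=1)=0 G3=(1+1>=1)=1 G4=NOT G3=NOT 1=0 -> 10010

10010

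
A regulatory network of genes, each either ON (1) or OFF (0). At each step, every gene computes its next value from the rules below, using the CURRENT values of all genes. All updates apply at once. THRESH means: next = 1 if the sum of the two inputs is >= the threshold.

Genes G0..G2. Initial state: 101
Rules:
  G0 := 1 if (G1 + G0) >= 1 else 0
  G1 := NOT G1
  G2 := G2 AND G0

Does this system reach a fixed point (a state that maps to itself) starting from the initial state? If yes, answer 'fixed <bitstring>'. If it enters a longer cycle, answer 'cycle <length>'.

Step 0: 101
Step 1: G0=(0+1>=1)=1 G1=NOT G1=NOT 0=1 G2=G2&G0=1&1=1 -> 111
Step 2: G0=(1+1>=1)=1 G1=NOT G1=NOT 1=0 G2=G2&G0=1&1=1 -> 101
Cycle of length 2 starting at step 0 -> no fixed point

Answer: cycle 2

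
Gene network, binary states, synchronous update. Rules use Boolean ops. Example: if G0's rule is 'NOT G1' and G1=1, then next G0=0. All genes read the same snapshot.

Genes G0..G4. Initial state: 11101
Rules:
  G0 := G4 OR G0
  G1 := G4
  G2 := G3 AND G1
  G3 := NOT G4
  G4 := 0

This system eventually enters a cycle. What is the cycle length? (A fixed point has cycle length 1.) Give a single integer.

Answer: 1

Derivation:
Step 0: 11101
Step 1: G0=G4|G0=1|1=1 G1=G4=1 G2=G3&G1=0&1=0 G3=NOT G4=NOT 1=0 G4=0(const) -> 11000
Step 2: G0=G4|G0=0|1=1 G1=G4=0 G2=G3&G1=0&1=0 G3=NOT G4=NOT 0=1 G4=0(const) -> 10010
Step 3: G0=G4|G0=0|1=1 G1=G4=0 G2=G3&G1=1&0=0 G3=NOT G4=NOT 0=1 G4=0(const) -> 10010
State from step 3 equals state from step 2 -> cycle length 1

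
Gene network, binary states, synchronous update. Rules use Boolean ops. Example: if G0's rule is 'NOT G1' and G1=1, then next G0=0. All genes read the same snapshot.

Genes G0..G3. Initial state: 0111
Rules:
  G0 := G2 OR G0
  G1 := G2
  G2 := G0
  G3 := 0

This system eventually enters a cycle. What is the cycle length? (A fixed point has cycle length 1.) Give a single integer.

Step 0: 0111
Step 1: G0=G2|G0=1|0=1 G1=G2=1 G2=G0=0 G3=0(const) -> 1100
Step 2: G0=G2|G0=0|1=1 G1=G2=0 G2=G0=1 G3=0(const) -> 1010
Step 3: G0=G2|G0=1|1=1 G1=G2=1 G2=G0=1 G3=0(const) -> 1110
Step 4: G0=G2|G0=1|1=1 G1=G2=1 G2=G0=1 G3=0(const) -> 1110
State from step 4 equals state from step 3 -> cycle length 1

Answer: 1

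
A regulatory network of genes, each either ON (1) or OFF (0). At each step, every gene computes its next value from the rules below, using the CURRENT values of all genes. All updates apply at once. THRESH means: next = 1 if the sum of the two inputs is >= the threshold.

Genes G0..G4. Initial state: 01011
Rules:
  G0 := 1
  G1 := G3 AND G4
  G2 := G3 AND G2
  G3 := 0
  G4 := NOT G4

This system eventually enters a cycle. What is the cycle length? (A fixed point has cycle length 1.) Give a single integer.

Answer: 2

Derivation:
Step 0: 01011
Step 1: G0=1(const) G1=G3&G4=1&1=1 G2=G3&G2=1&0=0 G3=0(const) G4=NOT G4=NOT 1=0 -> 11000
Step 2: G0=1(const) G1=G3&G4=0&0=0 G2=G3&G2=0&0=0 G3=0(const) G4=NOT G4=NOT 0=1 -> 10001
Step 3: G0=1(const) G1=G3&G4=0&1=0 G2=G3&G2=0&0=0 G3=0(const) G4=NOT G4=NOT 1=0 -> 10000
Step 4: G0=1(const) G1=G3&G4=0&0=0 G2=G3&G2=0&0=0 G3=0(const) G4=NOT G4=NOT 0=1 -> 10001
State from step 4 equals state from step 2 -> cycle length 2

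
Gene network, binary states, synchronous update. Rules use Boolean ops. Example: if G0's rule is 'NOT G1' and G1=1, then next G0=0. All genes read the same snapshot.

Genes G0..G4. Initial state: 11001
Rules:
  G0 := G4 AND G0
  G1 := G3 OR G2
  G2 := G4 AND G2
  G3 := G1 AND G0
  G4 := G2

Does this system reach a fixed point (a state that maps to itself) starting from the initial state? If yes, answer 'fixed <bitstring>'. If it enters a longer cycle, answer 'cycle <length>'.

Answer: fixed 00000

Derivation:
Step 0: 11001
Step 1: G0=G4&G0=1&1=1 G1=G3|G2=0|0=0 G2=G4&G2=1&0=0 G3=G1&G0=1&1=1 G4=G2=0 -> 10010
Step 2: G0=G4&G0=0&1=0 G1=G3|G2=1|0=1 G2=G4&G2=0&0=0 G3=G1&G0=0&1=0 G4=G2=0 -> 01000
Step 3: G0=G4&G0=0&0=0 G1=G3|G2=0|0=0 G2=G4&G2=0&0=0 G3=G1&G0=1&0=0 G4=G2=0 -> 00000
Step 4: G0=G4&G0=0&0=0 G1=G3|G2=0|0=0 G2=G4&G2=0&0=0 G3=G1&G0=0&0=0 G4=G2=0 -> 00000
Fixed point reached at step 3: 00000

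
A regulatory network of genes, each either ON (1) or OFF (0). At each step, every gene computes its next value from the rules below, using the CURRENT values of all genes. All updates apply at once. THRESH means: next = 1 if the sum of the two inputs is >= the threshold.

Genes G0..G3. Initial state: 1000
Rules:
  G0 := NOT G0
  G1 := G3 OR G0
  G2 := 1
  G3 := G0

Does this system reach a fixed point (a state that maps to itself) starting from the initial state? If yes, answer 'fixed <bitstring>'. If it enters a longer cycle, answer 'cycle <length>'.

Step 0: 1000
Step 1: G0=NOT G0=NOT 1=0 G1=G3|G0=0|1=1 G2=1(const) G3=G0=1 -> 0111
Step 2: G0=NOT G0=NOT 0=1 G1=G3|G0=1|0=1 G2=1(const) G3=G0=0 -> 1110
Step 3: G0=NOT G0=NOT 1=0 G1=G3|G0=0|1=1 G2=1(const) G3=G0=1 -> 0111
Cycle of length 2 starting at step 1 -> no fixed point

Answer: cycle 2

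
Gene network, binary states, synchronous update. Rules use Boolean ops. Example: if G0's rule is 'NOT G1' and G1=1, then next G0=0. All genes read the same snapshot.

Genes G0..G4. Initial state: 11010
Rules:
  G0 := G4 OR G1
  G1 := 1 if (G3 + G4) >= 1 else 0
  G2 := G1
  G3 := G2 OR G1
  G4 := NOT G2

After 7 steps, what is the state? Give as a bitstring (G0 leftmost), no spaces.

Step 1: G0=G4|G1=0|1=1 G1=(1+0>=1)=1 G2=G1=1 G3=G2|G1=0|1=1 G4=NOT G2=NOT 0=1 -> 11111
Step 2: G0=G4|G1=1|1=1 G1=(1+1>=1)=1 G2=G1=1 G3=G2|G1=1|1=1 G4=NOT G2=NOT 1=0 -> 11110
Step 3: G0=G4|G1=0|1=1 G1=(1+0>=1)=1 G2=G1=1 G3=G2|G1=1|1=1 G4=NOT G2=NOT 1=0 -> 11110
Step 4: G0=G4|G1=0|1=1 G1=(1+0>=1)=1 G2=G1=1 G3=G2|G1=1|1=1 G4=NOT G2=NOT 1=0 -> 11110
Step 5: G0=G4|G1=0|1=1 G1=(1+0>=1)=1 G2=G1=1 G3=G2|G1=1|1=1 G4=NOT G2=NOT 1=0 -> 11110
Step 6: G0=G4|G1=0|1=1 G1=(1+0>=1)=1 G2=G1=1 G3=G2|G1=1|1=1 G4=NOT G2=NOT 1=0 -> 11110
Step 7: G0=G4|G1=0|1=1 G1=(1+0>=1)=1 G2=G1=1 G3=G2|G1=1|1=1 G4=NOT G2=NOT 1=0 -> 11110

11110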